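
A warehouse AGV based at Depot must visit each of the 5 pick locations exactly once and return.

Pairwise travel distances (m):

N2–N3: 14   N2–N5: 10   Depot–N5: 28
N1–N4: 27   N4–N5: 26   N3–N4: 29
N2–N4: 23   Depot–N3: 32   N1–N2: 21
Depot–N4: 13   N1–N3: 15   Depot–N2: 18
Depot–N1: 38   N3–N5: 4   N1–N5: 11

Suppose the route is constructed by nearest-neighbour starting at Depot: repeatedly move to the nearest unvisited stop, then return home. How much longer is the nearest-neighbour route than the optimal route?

Excess over optimum: 16 m.

Depot: N4=13, N2=18, N5=28, N3=32, N1=38 ⇒ N4
N4: N2=23, N5=26, N1=27, N3=29 ⇒ N2
N2: N5=10, N3=14, N1=21 ⇒ N5
N5: N3=4, N1=11 ⇒ N3
N3: N1=15 ⇒ N1
NN route Depot → N4 → N2 → N5 → N3 → N1 → Depot costs 103.
Optimal: Depot → N2 → N3 → N5 → N1 → N4 → Depot costs 87 (by enumerating all 60 distinct tours).
Excess = 103 − 87 = 16.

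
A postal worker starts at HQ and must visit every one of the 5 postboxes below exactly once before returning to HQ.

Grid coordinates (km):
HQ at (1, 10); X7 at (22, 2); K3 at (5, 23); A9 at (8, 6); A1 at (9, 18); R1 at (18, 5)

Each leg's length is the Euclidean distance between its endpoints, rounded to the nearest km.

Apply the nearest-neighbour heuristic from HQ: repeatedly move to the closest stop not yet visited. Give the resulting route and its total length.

Nearest-neighbour total = 64 km; route HQ → A9 → R1 → X7 → A1 → K3 → HQ.

At HQ the remaining stops are A9 8, A1 11, K3 14, R1 18, X7 22; go to A9.
At A9 the remaining stops are R1 10, A1 12, X7 15, K3 17; go to R1.
At R1 the remaining stops are X7 5, A1 16, K3 22; go to X7.
At X7 the remaining stops are A1 21, K3 27; go to A1.
At A1 the remaining stops are K3 6; go to K3.
Return K3→HQ: 14.
Total = 8 + 10 + 5 + 21 + 6 + 14 = 64.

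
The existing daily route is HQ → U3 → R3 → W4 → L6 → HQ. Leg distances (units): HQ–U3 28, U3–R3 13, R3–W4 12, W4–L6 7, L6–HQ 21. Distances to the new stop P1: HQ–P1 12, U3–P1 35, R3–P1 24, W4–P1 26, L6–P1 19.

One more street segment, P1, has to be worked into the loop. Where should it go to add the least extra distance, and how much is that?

Insertion cost between consecutive stops i–j is d(i,P1) + d(P1,j) − d(i,j):
  between HQ and U3: 12 + 35 − 28 = 19
  between U3 and R3: 35 + 24 − 13 = 46
  between R3 and W4: 24 + 26 − 12 = 38
  between W4 and L6: 26 + 19 − 7 = 38
  between L6 and HQ: 19 + 12 − 21 = 10
Cheapest insertion is between L6 and HQ, adding 10.
New total = 81 + 10 = 91.

+10 — insert P1 between L6 and HQ.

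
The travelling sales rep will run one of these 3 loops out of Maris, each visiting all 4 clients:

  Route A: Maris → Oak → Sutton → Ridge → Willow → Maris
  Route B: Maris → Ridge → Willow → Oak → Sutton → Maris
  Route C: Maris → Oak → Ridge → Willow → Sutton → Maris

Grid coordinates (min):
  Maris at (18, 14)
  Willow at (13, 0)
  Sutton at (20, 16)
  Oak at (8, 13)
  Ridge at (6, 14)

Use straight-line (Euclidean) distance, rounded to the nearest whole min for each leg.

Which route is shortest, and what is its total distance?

Route A: 10 + 12 + 14 + 16 + 15 = 67
Route B: 12 + 16 + 14 + 12 + 3 = 57
Route C: 10 + 2 + 16 + 17 + 3 = 48

48 min — Route C is the shortest.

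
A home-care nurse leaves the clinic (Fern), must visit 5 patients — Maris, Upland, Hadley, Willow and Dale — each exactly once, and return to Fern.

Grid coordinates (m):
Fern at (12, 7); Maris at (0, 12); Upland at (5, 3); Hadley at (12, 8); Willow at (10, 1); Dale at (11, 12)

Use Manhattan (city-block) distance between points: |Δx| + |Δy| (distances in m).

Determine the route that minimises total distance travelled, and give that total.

Fern→Maris→Upland→Hadley→Willow→Dale→Fern: 17+14+12+9+12+6 = 70
Fern→Maris→Upland→Hadley→Dale→Willow→Fern: 17+14+12+5+12+8 = 68
Fern→Maris→Upland→Willow→Hadley→Dale→Fern: 17+14+7+9+5+6 = 58
Fern→Maris→Upland→Willow→Dale→Hadley→Fern: 17+14+7+12+5+1 = 56
Fern→Maris→Upland→Dale→Hadley→Willow→Fern: 17+14+15+5+9+8 = 68
Fern→Maris→Upland→Dale→Willow→Hadley→Fern: 17+14+15+12+9+1 = 68
Fern→Maris→Hadley→Upland→Willow→Dale→Fern: 17+16+12+7+12+6 = 70
Fern→Maris→Hadley→Upland→Dale→Willow→Fern: 17+16+12+15+12+8 = 80
Fern→Maris→Hadley→Willow→Upland→Dale→Fern: 17+16+9+7+15+6 = 70
Fern→Maris→Hadley→Willow→Dale→Upland→Fern: 17+16+9+12+15+11 = 80
Fern→Maris→Hadley→Dale→Upland→Willow→Fern: 17+16+5+15+7+8 = 68
Fern→Maris→Hadley→Dale→Willow→Upland→Fern: 17+16+5+12+7+11 = 68
Fern→Maris→Willow→Upland→Hadley→Dale→Fern: 17+21+7+12+5+6 = 68
Fern→Maris→Willow→Upland→Dale→Hadley→Fern: 17+21+7+15+5+1 = 66
… (46 more)
Fern→Hadley→Dale→Maris→Upland→Willow→Fern: 1+5+11+14+7+8 = 46  ← best
The minimum is 46.
One optimal route: Fern → Hadley → Dale → Maris → Upland → Willow → Fern (or its reverse).

Minimum total distance: 46 m.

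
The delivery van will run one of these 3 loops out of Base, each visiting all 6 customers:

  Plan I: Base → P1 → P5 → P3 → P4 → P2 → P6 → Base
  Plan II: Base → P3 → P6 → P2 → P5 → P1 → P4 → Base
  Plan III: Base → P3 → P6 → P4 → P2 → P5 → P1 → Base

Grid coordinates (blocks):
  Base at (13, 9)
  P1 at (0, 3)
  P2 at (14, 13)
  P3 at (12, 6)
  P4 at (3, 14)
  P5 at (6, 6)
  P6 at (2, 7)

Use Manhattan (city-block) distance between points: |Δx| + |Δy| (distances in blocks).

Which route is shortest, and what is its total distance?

Plan I: 19 + 9 + 6 + 17 + 12 + 18 + 13 = 94
Plan II: 4 + 11 + 18 + 15 + 9 + 14 + 15 = 86
Plan III: 4 + 11 + 8 + 12 + 15 + 9 + 19 = 78

Shortest is Plan III, total 78 blocks.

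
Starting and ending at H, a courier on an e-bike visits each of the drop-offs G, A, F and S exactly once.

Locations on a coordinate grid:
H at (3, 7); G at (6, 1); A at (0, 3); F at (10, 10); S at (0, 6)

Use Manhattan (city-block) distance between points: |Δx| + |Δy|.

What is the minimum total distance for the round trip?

Minimum total distance: 38.

There are 12 distinct closed tours to check (reversals are equivalent).
H→G→A→F→S→H: 9+8+17+14+4 = 52
H→G→A→S→F→H: 9+8+3+14+10 = 44
H→G→F→A→S→H: 9+13+17+3+4 = 46
H→G→F→S→A→H: 9+13+14+3+7 = 46
H→G→S→A→F→H: 9+11+3+17+10 = 50
H→G→S→F→A→H: 9+11+14+17+7 = 58
H→A→G→F→S→H: 7+8+13+14+4 = 46
H→A→G→S→F→H: 7+8+11+14+10 = 50
H→A→F→G→S→H: 7+17+13+11+4 = 52
H→A→S→G→F→H: 7+3+11+13+10 = 44
H→F→G→A→S→H: 10+13+8+3+4 = 38
H→F→A→G→S→H: 10+17+8+11+4 = 50
The minimum is 38.
One optimal route: H → F → G → A → S → H (or its reverse).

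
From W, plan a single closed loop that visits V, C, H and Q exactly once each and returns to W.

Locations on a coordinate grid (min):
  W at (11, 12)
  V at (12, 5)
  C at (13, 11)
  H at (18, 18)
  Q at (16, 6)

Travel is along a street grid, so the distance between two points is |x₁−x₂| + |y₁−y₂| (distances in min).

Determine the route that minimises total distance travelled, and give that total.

Shortest round trip = 42 min.

There are 12 distinct closed tours to check (reversals are equivalent).
W - V - C - H - Q - W: 8+7+12+14+11 = 52
W - V - C - Q - H - W: 8+7+8+14+13 = 50
W - V - H - C - Q - W: 8+19+12+8+11 = 58
W - V - H - Q - C - W: 8+19+14+8+3 = 52
W - V - Q - C - H - W: 8+5+8+12+13 = 46
W - V - Q - H - C - W: 8+5+14+12+3 = 42
W - C - V - H - Q - W: 3+7+19+14+11 = 54
W - C - V - Q - H - W: 3+7+5+14+13 = 42
W - C - H - V - Q - W: 3+12+19+5+11 = 50
W - C - Q - V - H - W: 3+8+5+19+13 = 48
W - H - V - C - Q - W: 13+19+7+8+11 = 58
W - H - C - V - Q - W: 13+12+7+5+11 = 48
The minimum is 42.
One optimal route: W → V → Q → H → C → W (or its reverse).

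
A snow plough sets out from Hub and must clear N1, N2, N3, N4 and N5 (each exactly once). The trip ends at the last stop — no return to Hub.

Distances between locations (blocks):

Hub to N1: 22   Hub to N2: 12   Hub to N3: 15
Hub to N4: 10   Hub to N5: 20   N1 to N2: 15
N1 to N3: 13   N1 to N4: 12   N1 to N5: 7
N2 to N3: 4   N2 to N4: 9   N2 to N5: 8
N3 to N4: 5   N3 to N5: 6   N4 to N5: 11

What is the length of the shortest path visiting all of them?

Shortest open route: 34 blocks.

There are 5! = 120 possible orderings.
Hub → N1 → N2 → N3 → N4 → N5: 22+15+4+5+11 = 57
Hub → N1 → N2 → N3 → N5 → N4: 22+15+4+6+11 = 58
Hub → N1 → N2 → N4 → N3 → N5: 22+15+9+5+6 = 57
Hub → N1 → N2 → N4 → N5 → N3: 22+15+9+11+6 = 63
Hub → N1 → N2 → N5 → N3 → N4: 22+15+8+6+5 = 56
Hub → N1 → N2 → N5 → N4 → N3: 22+15+8+11+5 = 61
Hub → N1 → N3 → N2 → N4 → N5: 22+13+4+9+11 = 59
Hub → N1 → N3 → N2 → N5 → N4: 22+13+4+8+11 = 58
Hub → N1 → N3 → N4 → N2 → N5: 22+13+5+9+8 = 57
Hub → N1 → N3 → N4 → N5 → N2: 22+13+5+11+8 = 59
Hub → N1 → N3 → N5 → N2 → N4: 22+13+6+8+9 = 58
Hub → N1 → N3 → N5 → N4 → N2: 22+13+6+11+9 = 61
Hub → N1 → N4 → N2 → N3 → N5: 22+12+9+4+6 = 53
Hub → N1 → N4 → N2 → N5 → N3: 22+12+9+8+6 = 57
… (106 more)
Hub → N4 → N3 → N2 → N5 → N1: 10+5+4+8+7 = 34  ← best
The minimum is 34.
One shortest path: Hub → N4 → N3 → N2 → N5 → N1.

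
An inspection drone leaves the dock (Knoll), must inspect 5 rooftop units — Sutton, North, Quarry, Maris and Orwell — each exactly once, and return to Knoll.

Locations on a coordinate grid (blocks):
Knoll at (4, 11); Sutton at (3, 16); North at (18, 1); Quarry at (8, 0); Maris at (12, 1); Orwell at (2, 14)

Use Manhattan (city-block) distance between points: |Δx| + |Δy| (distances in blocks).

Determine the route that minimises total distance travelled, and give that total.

Shortest round trip = 64 blocks.

With 5 stops there are 5!/2 = 60 distinct round trips (a route and its reverse cost the same).
Knoll-Sutton-North-Quarry-Maris-Orwell-Knoll: 6+30+11+5+23+5 = 80
Knoll-Sutton-North-Quarry-Orwell-Maris-Knoll: 6+30+11+20+23+18 = 108
Knoll-Sutton-North-Maris-Quarry-Orwell-Knoll: 6+30+6+5+20+5 = 72
Knoll-Sutton-North-Maris-Orwell-Quarry-Knoll: 6+30+6+23+20+15 = 100
Knoll-Sutton-North-Orwell-Quarry-Maris-Knoll: 6+30+29+20+5+18 = 108
Knoll-Sutton-North-Orwell-Maris-Quarry-Knoll: 6+30+29+23+5+15 = 108
Knoll-Sutton-Quarry-North-Maris-Orwell-Knoll: 6+21+11+6+23+5 = 72
Knoll-Sutton-Quarry-North-Orwell-Maris-Knoll: 6+21+11+29+23+18 = 108
Knoll-Sutton-Quarry-Maris-North-Orwell-Knoll: 6+21+5+6+29+5 = 72
Knoll-Sutton-Quarry-Maris-Orwell-North-Knoll: 6+21+5+23+29+24 = 108
Knoll-Sutton-Quarry-Orwell-North-Maris-Knoll: 6+21+20+29+6+18 = 100
Knoll-Sutton-Quarry-Orwell-Maris-North-Knoll: 6+21+20+23+6+24 = 100
Knoll-Sutton-Maris-North-Quarry-Orwell-Knoll: 6+24+6+11+20+5 = 72
Knoll-Sutton-Maris-North-Orwell-Quarry-Knoll: 6+24+6+29+20+15 = 100
… (46 more)
Knoll-Sutton-Orwell-North-Maris-Quarry-Knoll: 6+3+29+6+5+15 = 64  ← best
The minimum is 64.
One optimal route: Knoll → Sutton → Orwell → North → Maris → Quarry → Knoll (or its reverse).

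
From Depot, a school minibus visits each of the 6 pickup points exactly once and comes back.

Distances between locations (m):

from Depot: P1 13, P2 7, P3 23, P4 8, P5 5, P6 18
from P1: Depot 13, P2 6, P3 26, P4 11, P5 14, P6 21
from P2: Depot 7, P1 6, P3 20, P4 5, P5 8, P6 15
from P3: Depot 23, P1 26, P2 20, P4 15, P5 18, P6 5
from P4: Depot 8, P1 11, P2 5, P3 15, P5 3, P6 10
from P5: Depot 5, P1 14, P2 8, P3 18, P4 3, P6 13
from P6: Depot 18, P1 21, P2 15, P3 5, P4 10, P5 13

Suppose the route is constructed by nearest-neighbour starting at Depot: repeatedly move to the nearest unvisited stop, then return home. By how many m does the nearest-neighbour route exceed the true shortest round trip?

Depot: P5=5, P2=7, P4=8, P1=13, P6=18, P3=23 ⇒ P5
P5: P4=3, P2=8, P6=13, P1=14, P3=18 ⇒ P4
P4: P2=5, P6=10, P1=11, P3=15 ⇒ P2
P2: P1=6, P6=15, P3=20 ⇒ P1
P1: P6=21, P3=26 ⇒ P6
P6: P3=5 ⇒ P3
NN route Depot → P5 → P4 → P2 → P1 → P6 → P3 → Depot costs 68.
Optimal: Depot → P1 → P2 → P3 → P6 → P4 → P5 → Depot costs 62 (by enumerating all 360 distinct tours).
Excess = 68 − 62 = 6.

Excess over optimum: 6 m.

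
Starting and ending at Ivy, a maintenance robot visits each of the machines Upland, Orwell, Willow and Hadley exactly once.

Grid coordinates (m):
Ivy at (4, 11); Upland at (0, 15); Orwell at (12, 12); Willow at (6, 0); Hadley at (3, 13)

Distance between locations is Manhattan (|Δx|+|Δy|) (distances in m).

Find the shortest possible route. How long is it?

There are 12 distinct closed tours to check (reversals are equivalent).
Ivy → Upland → Orwell → Willow → Hadley → Ivy: 8+15+18+16+3 = 60
Ivy → Upland → Orwell → Hadley → Willow → Ivy: 8+15+10+16+13 = 62
Ivy → Upland → Willow → Orwell → Hadley → Ivy: 8+21+18+10+3 = 60
Ivy → Upland → Willow → Hadley → Orwell → Ivy: 8+21+16+10+9 = 64
Ivy → Upland → Hadley → Orwell → Willow → Ivy: 8+5+10+18+13 = 54
Ivy → Upland → Hadley → Willow → Orwell → Ivy: 8+5+16+18+9 = 56
Ivy → Orwell → Upland → Willow → Hadley → Ivy: 9+15+21+16+3 = 64
Ivy → Orwell → Upland → Hadley → Willow → Ivy: 9+15+5+16+13 = 58
Ivy → Orwell → Willow → Upland → Hadley → Ivy: 9+18+21+5+3 = 56
Ivy → Orwell → Hadley → Upland → Willow → Ivy: 9+10+5+21+13 = 58
Ivy → Willow → Upland → Orwell → Hadley → Ivy: 13+21+15+10+3 = 62
Ivy → Willow → Orwell → Upland → Hadley → Ivy: 13+18+15+5+3 = 54
The minimum is 54.
One optimal route: Ivy → Upland → Hadley → Orwell → Willow → Ivy (or its reverse).

Shortest round trip = 54 m.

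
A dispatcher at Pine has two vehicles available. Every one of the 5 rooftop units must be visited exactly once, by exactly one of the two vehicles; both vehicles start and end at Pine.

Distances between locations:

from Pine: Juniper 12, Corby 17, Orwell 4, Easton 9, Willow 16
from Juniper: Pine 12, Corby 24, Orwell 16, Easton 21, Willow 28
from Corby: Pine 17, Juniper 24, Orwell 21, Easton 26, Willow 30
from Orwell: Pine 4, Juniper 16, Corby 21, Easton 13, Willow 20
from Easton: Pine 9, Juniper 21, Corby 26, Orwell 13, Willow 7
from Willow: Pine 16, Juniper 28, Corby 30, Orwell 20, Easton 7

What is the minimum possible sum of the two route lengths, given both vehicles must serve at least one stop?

Check every non-empty split of the stops between the two vehicles; for each half take its own optimal tour:
  {Juniper} + {Corby, Orwell, Easton, Willow}: 24 + 71 = 95
  {Corby} + {Juniper, Orwell, Easton, Willow}: 34 + 64 = 98
  {Juniper, Corby} + {Orwell, Easton, Willow}: 53 + 40 = 93
  {Orwell} + {Juniper, Corby, Easton, Willow}: 8 + 82 = 90
  {Juniper, Orwell} + {Corby, Easton, Willow}: 32 + 63 = 95
  {Corby, Orwell} + {Juniper, Easton, Willow}: 42 + 56 = 98
  … (15 splits in total)
Best: vehicle 1 Pine → Orwell → Pine = 8; vehicle 2 Pine → Juniper → Corby → Willow → Easton → Pine = 82; combined 90.

Minimum combined distance: 90.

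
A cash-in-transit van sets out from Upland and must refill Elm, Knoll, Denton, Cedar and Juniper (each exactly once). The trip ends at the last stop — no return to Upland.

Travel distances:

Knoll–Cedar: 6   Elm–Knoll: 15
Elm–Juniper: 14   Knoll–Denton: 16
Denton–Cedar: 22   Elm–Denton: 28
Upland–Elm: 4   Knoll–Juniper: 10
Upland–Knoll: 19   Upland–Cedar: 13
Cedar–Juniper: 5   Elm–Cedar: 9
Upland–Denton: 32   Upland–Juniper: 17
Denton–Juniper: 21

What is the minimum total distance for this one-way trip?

There are 5! = 120 possible orderings.
Upland → Elm → Knoll → Denton → Cedar → Juniper: 4+15+16+22+5 = 62
Upland → Elm → Knoll → Denton → Juniper → Cedar: 4+15+16+21+5 = 61
Upland → Elm → Knoll → Cedar → Denton → Juniper: 4+15+6+22+21 = 68
Upland → Elm → Knoll → Cedar → Juniper → Denton: 4+15+6+5+21 = 51
Upland → Elm → Knoll → Juniper → Denton → Cedar: 4+15+10+21+22 = 72
Upland → Elm → Knoll → Juniper → Cedar → Denton: 4+15+10+5+22 = 56
Upland → Elm → Denton → Knoll → Cedar → Juniper: 4+28+16+6+5 = 59
Upland → Elm → Denton → Knoll → Juniper → Cedar: 4+28+16+10+5 = 63
Upland → Elm → Denton → Cedar → Knoll → Juniper: 4+28+22+6+10 = 70
Upland → Elm → Denton → Cedar → Juniper → Knoll: 4+28+22+5+10 = 69
Upland → Elm → Denton → Juniper → Knoll → Cedar: 4+28+21+10+6 = 69
Upland → Elm → Denton → Juniper → Cedar → Knoll: 4+28+21+5+6 = 64
Upland → Elm → Cedar → Knoll → Denton → Juniper: 4+9+6+16+21 = 56
Upland → Elm → Cedar → Knoll → Juniper → Denton: 4+9+6+10+21 = 50
… (106 more)
Upland → Elm → Cedar → Juniper → Knoll → Denton: 4+9+5+10+16 = 44  ← best
The minimum is 44.
One shortest path: Upland → Elm → Cedar → Juniper → Knoll → Denton.

Minimum one-way distance = 44.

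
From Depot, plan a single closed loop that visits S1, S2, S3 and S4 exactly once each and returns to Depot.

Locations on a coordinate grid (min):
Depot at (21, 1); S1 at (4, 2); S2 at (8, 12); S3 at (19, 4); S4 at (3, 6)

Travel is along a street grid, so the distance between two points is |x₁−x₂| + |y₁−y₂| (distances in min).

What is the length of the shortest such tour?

Depot → S1 → S2 → S3 → S4 → Depot: 18+14+19+18+23 = 92
Depot → S1 → S2 → S4 → S3 → Depot: 18+14+11+18+5 = 66
Depot → S1 → S3 → S2 → S4 → Depot: 18+17+19+11+23 = 88
Depot → S1 → S3 → S4 → S2 → Depot: 18+17+18+11+24 = 88
Depot → S1 → S4 → S2 → S3 → Depot: 18+5+11+19+5 = 58
Depot → S1 → S4 → S3 → S2 → Depot: 18+5+18+19+24 = 84
Depot → S2 → S1 → S3 → S4 → Depot: 24+14+17+18+23 = 96
Depot → S2 → S1 → S4 → S3 → Depot: 24+14+5+18+5 = 66
Depot → S2 → S3 → S1 → S4 → Depot: 24+19+17+5+23 = 88
Depot → S2 → S4 → S1 → S3 → Depot: 24+11+5+17+5 = 62
Depot → S3 → S1 → S2 → S4 → Depot: 5+17+14+11+23 = 70
Depot → S3 → S2 → S1 → S4 → Depot: 5+19+14+5+23 = 66
The minimum is 58.
One optimal route: Depot → S1 → S4 → S2 → S3 → Depot (or its reverse).

58 min — the shortest possible round trip.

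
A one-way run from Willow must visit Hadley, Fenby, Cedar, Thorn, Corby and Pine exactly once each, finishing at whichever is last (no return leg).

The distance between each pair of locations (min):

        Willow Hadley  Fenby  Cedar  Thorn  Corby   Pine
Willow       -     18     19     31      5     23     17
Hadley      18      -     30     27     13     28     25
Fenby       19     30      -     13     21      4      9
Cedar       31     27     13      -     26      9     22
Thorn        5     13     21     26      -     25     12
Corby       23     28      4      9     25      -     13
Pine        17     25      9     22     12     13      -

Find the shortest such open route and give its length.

Minimum one-way distance = 65 min.

There are 6! = 720 possible orderings.
Willow→Hadley→Fenby→Cedar→Thorn→Corby→Pine: 18+30+13+26+25+13 = 125
Willow→Hadley→Fenby→Cedar→Thorn→Pine→Corby: 18+30+13+26+12+13 = 112
Willow→Hadley→Fenby→Cedar→Corby→Thorn→Pine: 18+30+13+9+25+12 = 107
Willow→Hadley→Fenby→Cedar→Corby→Pine→Thorn: 18+30+13+9+13+12 = 95
Willow→Hadley→Fenby→Cedar→Pine→Thorn→Corby: 18+30+13+22+12+25 = 120
Willow→Hadley→Fenby→Cedar→Pine→Corby→Thorn: 18+30+13+22+13+25 = 121
Willow→Hadley→Fenby→Thorn→Cedar→Corby→Pine: 18+30+21+26+9+13 = 117
Willow→Hadley→Fenby→Thorn→Cedar→Pine→Corby: 18+30+21+26+22+13 = 130
… (712 more)
Willow→Hadley→Thorn→Pine→Fenby→Corby→Cedar: 18+13+12+9+4+9 = 65  ← best
The minimum is 65.
One shortest path: Willow → Hadley → Thorn → Pine → Fenby → Corby → Cedar.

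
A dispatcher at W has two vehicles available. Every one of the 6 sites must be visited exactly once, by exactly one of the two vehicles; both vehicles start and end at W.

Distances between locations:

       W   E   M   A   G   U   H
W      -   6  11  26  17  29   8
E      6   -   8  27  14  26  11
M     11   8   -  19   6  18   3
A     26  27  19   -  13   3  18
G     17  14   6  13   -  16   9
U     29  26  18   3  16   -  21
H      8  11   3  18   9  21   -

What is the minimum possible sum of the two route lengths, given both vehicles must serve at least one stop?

Check every non-empty split of the stops between the two vehicles; for each half take its own optimal tour:
  {E} + {M, A, G, U, H}: 12 + 62 = 74
  {M} + {E, A, G, U, H}: 22 + 65 = 87
  {E, M} + {A, G, U, H}: 25 + 62 = 87
  {A} + {E, M, G, U, H}: 52 + 65 = 117
  {E, A} + {M, G, U, H}: 59 + 62 = 121
  {M, A} + {E, G, U, H}: 56 + 65 = 121
  … (31 splits in total)
Best: vehicle 1 W → E → W = 12; vehicle 2 W → M → G → A → U → H → W = 62; combined 74.

74 — the smallest possible combined total.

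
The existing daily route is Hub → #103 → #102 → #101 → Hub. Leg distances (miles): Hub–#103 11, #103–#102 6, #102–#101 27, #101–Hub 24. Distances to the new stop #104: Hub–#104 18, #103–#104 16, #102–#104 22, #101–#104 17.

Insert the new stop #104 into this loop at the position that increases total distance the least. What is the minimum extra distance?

+11 miles — insert #104 between #101 and Hub.

Insertion cost between consecutive stops i–j is d(i,#104) + d(#104,j) − d(i,j):
  between Hub and #103: 18 + 16 − 11 = 23
  between #103 and #102: 16 + 22 − 6 = 32
  between #102 and #101: 22 + 17 − 27 = 12
  between #101 and Hub: 17 + 18 − 24 = 11
Cheapest insertion is between #101 and Hub, adding 11.
New total = 68 + 11 = 79.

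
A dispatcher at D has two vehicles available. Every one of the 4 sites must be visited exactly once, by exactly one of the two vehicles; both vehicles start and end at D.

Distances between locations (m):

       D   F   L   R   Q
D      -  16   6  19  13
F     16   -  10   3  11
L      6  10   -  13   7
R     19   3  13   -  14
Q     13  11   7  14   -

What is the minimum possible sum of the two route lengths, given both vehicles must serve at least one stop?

Minimum combined distance: 58 m.

There are 2^3 − 1 = 7 ways to divide the 4 stops into two non-empty groups. For each, the best each vehicle can do is its own shortest tour through its group:
  {F} + {L, R, Q}: 32 + 46 = 78
  {L} + {F, R, Q}: 12 + 46 = 58
  {F, L} + {R, Q}: 32 + 46 = 78
  {R} + {F, L, Q}: 38 + 40 = 78
  {F, R} + {L, Q}: 38 + 26 = 64
  {L, R} + {F, Q}: 38 + 40 = 78
  … (7 splits in total)
Best: vehicle 1 D → L → D = 12; vehicle 2 D → F → R → Q → D = 46; combined 58.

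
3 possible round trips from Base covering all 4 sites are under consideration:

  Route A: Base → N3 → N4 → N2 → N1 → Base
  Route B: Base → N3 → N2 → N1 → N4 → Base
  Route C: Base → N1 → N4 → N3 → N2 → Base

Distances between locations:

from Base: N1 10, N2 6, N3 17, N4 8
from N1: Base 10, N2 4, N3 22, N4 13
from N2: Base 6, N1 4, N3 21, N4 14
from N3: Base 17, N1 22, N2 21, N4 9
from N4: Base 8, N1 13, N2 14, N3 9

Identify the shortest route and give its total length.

Route A: 17 + 9 + 14 + 4 + 10 = 54
Route B: 17 + 21 + 4 + 13 + 8 = 63
Route C: 10 + 13 + 9 + 21 + 6 = 59

Shortest is Route A, total 54.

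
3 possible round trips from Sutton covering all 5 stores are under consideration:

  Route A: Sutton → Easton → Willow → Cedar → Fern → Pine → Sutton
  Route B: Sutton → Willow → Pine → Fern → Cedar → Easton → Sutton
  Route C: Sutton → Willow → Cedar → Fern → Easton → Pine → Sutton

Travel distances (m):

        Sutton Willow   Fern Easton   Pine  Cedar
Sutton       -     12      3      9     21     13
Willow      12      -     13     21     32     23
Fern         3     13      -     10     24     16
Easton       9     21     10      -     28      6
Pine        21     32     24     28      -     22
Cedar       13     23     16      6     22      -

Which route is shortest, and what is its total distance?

Route A: 9 + 21 + 23 + 16 + 24 + 21 = 114
Route B: 12 + 32 + 24 + 16 + 6 + 9 = 99
Route C: 12 + 23 + 16 + 10 + 28 + 21 = 110

Shortest is Route B, total 99 m.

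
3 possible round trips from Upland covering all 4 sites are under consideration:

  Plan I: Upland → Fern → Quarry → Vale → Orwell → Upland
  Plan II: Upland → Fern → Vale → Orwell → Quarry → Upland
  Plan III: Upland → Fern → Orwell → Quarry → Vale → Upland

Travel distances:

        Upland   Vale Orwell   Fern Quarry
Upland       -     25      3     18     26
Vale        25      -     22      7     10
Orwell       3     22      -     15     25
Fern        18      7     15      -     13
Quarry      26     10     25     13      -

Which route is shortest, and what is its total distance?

Shortest is Plan I, total 66.

Plan I: 18 + 13 + 10 + 22 + 3 = 66
Plan II: 18 + 7 + 22 + 25 + 26 = 98
Plan III: 18 + 15 + 25 + 10 + 25 = 93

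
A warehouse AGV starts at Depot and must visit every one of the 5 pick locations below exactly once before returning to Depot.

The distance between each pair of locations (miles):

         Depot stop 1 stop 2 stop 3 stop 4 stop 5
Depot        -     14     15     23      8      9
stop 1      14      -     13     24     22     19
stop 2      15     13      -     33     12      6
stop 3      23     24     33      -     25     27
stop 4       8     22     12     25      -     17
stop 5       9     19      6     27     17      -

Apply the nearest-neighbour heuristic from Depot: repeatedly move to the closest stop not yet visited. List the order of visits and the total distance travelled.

Total distance 92 miles via the nearest-neighbour route Depot → stop 4 → stop 2 → stop 5 → stop 1 → stop 3 → Depot.

At Depot the remaining stops are stop 4 8, stop 5 9, stop 1 14, stop 2 15, stop 3 23; go to stop 4.
At stop 4 the remaining stops are stop 2 12, stop 5 17, stop 1 22, stop 3 25; go to stop 2.
At stop 2 the remaining stops are stop 5 6, stop 1 13, stop 3 33; go to stop 5.
At stop 5 the remaining stops are stop 1 19, stop 3 27; go to stop 1.
At stop 1 the remaining stops are stop 3 24; go to stop 3.
Return stop 3→Depot: 23.
Total = 8 + 12 + 6 + 19 + 24 + 23 = 92.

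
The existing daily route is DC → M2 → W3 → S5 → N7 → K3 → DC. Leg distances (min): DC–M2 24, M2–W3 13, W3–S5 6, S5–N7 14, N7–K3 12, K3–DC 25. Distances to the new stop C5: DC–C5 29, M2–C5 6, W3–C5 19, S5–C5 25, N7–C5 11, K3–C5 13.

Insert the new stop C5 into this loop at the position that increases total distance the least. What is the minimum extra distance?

Insertion cost between consecutive stops i–j is d(i,C5) + d(C5,j) − d(i,j):
  between DC and M2: 29 + 6 − 24 = 11
  between M2 and W3: 6 + 19 − 13 = 12
  between W3 and S5: 19 + 25 − 6 = 38
  between S5 and N7: 25 + 11 − 14 = 22
  between N7 and K3: 11 + 13 − 12 = 12
  between K3 and DC: 13 + 29 − 25 = 17
Cheapest insertion is between DC and M2, adding 11.
New total = 94 + 11 = 105.

Minimum extra distance: 11 min, inserting C5 between DC and M2.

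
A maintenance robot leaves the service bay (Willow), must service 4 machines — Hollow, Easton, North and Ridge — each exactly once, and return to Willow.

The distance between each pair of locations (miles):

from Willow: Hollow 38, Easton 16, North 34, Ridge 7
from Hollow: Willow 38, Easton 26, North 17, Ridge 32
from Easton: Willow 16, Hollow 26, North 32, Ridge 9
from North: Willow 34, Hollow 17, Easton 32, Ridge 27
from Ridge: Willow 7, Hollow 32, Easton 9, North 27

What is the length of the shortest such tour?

With 4 stops there are 4!/2 = 12 distinct round trips (a route and its reverse cost the same).
Willow-Hollow-Easton-North-Ridge-Willow: 38+26+32+27+7 = 130
Willow-Hollow-Easton-Ridge-North-Willow: 38+26+9+27+34 = 134
Willow-Hollow-North-Easton-Ridge-Willow: 38+17+32+9+7 = 103
Willow-Hollow-North-Ridge-Easton-Willow: 38+17+27+9+16 = 107
Willow-Hollow-Ridge-Easton-North-Willow: 38+32+9+32+34 = 145
Willow-Hollow-Ridge-North-Easton-Willow: 38+32+27+32+16 = 145
Willow-Easton-Hollow-North-Ridge-Willow: 16+26+17+27+7 = 93
Willow-Easton-Hollow-Ridge-North-Willow: 16+26+32+27+34 = 135
Willow-Easton-North-Hollow-Ridge-Willow: 16+32+17+32+7 = 104
Willow-Easton-Ridge-Hollow-North-Willow: 16+9+32+17+34 = 108
Willow-North-Hollow-Easton-Ridge-Willow: 34+17+26+9+7 = 93
Willow-North-Easton-Hollow-Ridge-Willow: 34+32+26+32+7 = 131
The minimum is 93.
One optimal route: Willow → Easton → Hollow → North → Ridge → Willow (or its reverse).

Shortest round trip = 93 miles.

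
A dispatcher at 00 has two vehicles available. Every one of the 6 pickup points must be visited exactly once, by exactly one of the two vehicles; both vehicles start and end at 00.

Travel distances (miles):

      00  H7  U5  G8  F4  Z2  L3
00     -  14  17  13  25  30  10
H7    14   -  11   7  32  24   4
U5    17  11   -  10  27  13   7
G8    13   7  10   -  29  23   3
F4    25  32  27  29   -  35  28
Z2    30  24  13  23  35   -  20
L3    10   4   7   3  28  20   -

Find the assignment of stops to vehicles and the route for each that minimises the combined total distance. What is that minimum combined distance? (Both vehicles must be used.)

124 miles — the smallest possible combined total.

Check every non-empty split of the stops between the two vehicles; for each half take its own optimal tour:
  {H7} + {U5, G8, F4, Z2, L3}: 28 + 96 = 124
  {U5} + {H7, G8, F4, Z2, L3}: 34 + 104 = 138
  {H7, U5} + {G8, F4, Z2, L3}: 42 + 96 = 138
  {G8} + {H7, U5, F4, Z2, L3}: 26 + 98 = 124
  {H7, G8} + {U5, F4, Z2, L3}: 34 + 90 = 124
  {U5, G8} + {H7, F4, Z2, L3}: 40 + 98 = 138
  … (31 splits in total)
Best: vehicle 1 00 → H7 → 00 = 28; vehicle 2 00 → G8 → L3 → U5 → Z2 → F4 → 00 = 96; combined 124.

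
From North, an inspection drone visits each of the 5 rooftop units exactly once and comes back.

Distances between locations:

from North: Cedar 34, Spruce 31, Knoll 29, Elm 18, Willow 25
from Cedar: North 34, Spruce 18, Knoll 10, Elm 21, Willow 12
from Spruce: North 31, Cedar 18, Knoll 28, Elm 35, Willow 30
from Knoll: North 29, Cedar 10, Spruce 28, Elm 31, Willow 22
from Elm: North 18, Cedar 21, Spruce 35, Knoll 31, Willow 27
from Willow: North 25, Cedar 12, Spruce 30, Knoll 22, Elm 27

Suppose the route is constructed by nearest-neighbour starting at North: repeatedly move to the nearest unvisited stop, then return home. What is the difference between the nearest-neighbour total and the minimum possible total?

From North: Elm=18, Willow=25, Knoll=29, Spruce=31, Cedar=34 → choose Elm (18).
From Elm: Cedar=21, Willow=27, Knoll=31, Spruce=35 → choose Cedar (21).
From Cedar: Knoll=10, Willow=12, Spruce=18 → choose Knoll (10).
From Knoll: Willow=22, Spruce=28 → choose Willow (22).
From Willow: Spruce=30 → choose Spruce (30).
NN route North → Elm → Cedar → Knoll → Willow → Spruce → North costs 132.
Optimal: North → Spruce → Cedar → Knoll → Willow → Elm → North costs 126 (by enumerating all 60 distinct tours).
Excess = 132 − 126 = 6.

6 longer than the optimal tour.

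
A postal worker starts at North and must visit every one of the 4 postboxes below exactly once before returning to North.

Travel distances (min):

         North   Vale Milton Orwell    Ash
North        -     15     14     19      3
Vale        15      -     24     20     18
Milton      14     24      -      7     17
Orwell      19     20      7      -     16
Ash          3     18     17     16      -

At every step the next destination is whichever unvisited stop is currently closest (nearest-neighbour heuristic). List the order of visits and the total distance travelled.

Total distance 65 min via the nearest-neighbour route North → Ash → Orwell → Milton → Vale → North.

From North: distances to unvisited — Ash=3, Milton=14, Vale=15, Orwell=19. Nearest is Ash (3).
From Ash: distances to unvisited — Orwell=16, Milton=17, Vale=18. Nearest is Orwell (16).
From Orwell: distances to unvisited — Milton=7, Vale=20. Nearest is Milton (7).
From Milton: distances to unvisited — Vale=24. Nearest is Vale (24).
Return Vale→North: 15.
Total = 3 + 16 + 7 + 24 + 15 = 65.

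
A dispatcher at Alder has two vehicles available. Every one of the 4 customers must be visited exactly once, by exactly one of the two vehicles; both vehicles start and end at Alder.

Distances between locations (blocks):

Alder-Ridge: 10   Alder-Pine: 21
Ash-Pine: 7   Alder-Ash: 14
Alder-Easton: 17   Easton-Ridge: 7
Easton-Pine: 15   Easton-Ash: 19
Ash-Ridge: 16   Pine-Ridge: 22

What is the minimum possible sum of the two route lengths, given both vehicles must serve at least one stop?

73 blocks — the smallest possible combined total.

Try each way of splitting the stops between the two vehicles (each non-empty) and, for each split, find the best tour for each vehicle:
  {Easton} + {Ash, Pine, Ridge}: 34 + 53 = 87
  {Ash} + {Easton, Pine, Ridge}: 28 + 53 = 81
  {Easton, Ash} + {Pine, Ridge}: 50 + 53 = 103
  {Pine} + {Easton, Ash, Ridge}: 42 + 50 = 92
  {Easton, Pine} + {Ash, Ridge}: 53 + 40 = 93
  {Ash, Pine} + {Easton, Ridge}: 42 + 34 = 76
  … (7 splits in total)
  {Easton, Ash, Pine} + {Ridge}: 53 + 20 = 73  ← best
Best: vehicle 1 Alder → Easton → Pine → Ash → Alder = 53; vehicle 2 Alder → Ridge → Alder = 20; combined 73.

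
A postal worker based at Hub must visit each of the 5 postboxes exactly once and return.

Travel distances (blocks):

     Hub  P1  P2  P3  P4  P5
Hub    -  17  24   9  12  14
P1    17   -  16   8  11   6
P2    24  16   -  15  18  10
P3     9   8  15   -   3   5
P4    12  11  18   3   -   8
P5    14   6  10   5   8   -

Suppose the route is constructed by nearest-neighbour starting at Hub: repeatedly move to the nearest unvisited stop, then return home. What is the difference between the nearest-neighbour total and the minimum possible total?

From Hub: P3=9, P4=12, P5=14, P1=17, P2=24 → choose P3 (9).
From P3: P4=3, P5=5, P1=8, P2=15 → choose P4 (3).
From P4: P5=8, P1=11, P2=18 → choose P5 (8).
From P5: P1=6, P2=10 → choose P1 (6).
From P1: P2=16 → choose P2 (16).
NN route Hub → P3 → P4 → P5 → P1 → P2 → Hub costs 66.
Optimal: Hub → P1 → P2 → P5 → P3 → P4 → Hub costs 63 (by enumerating all 60 distinct tours).
Excess = 66 − 63 = 3.

The nearest-neighbour route is 3 blocks longer than optimal.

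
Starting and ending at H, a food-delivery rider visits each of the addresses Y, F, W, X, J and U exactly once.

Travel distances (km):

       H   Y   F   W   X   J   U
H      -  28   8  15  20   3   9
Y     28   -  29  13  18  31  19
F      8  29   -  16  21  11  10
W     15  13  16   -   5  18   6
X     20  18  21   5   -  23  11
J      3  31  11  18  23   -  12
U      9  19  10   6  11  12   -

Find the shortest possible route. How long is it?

Shortest round trip = 81 km.

H - Y - F - W - X - J - U - H: 28+29+16+5+23+12+9 = 122
H - Y - F - W - X - U - J - H: 28+29+16+5+11+12+3 = 104
H - Y - F - W - J - X - U - H: 28+29+16+18+23+11+9 = 134
H - Y - F - W - J - U - X - H: 28+29+16+18+12+11+20 = 134
H - Y - F - W - U - X - J - H: 28+29+16+6+11+23+3 = 116
H - Y - F - W - U - J - X - H: 28+29+16+6+12+23+20 = 134
H - Y - F - X - W - J - U - H: 28+29+21+5+18+12+9 = 122
H - Y - F - X - W - U - J - H: 28+29+21+5+6+12+3 = 104
… (352 more)
H - Y - W - X - U - F - J - H: 28+13+5+11+10+11+3 = 81  ← best
The minimum is 81.
One optimal route: H → Y → W → X → U → F → J → H (or its reverse).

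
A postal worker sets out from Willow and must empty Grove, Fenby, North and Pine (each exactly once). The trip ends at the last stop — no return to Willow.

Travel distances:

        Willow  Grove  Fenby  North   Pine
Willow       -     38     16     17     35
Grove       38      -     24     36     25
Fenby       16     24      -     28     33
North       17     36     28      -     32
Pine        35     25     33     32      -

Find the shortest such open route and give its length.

There are 4! = 24 possible orderings.
Willow→Grove→Fenby→North→Pine: 38+24+28+32 = 122
Willow→Grove→Fenby→Pine→North: 38+24+33+32 = 127
Willow→Grove→North→Fenby→Pine: 38+36+28+33 = 135
Willow→Grove→North→Pine→Fenby: 38+36+32+33 = 139
Willow→Grove→Pine→Fenby→North: 38+25+33+28 = 124
Willow→Grove→Pine→North→Fenby: 38+25+32+28 = 123
Willow→Fenby→Grove→North→Pine: 16+24+36+32 = 108
Willow→Fenby→Grove→Pine→North: 16+24+25+32 = 97
Willow→Fenby→North→Grove→Pine: 16+28+36+25 = 105
Willow→Fenby→North→Pine→Grove: 16+28+32+25 = 101
Willow→Fenby→Pine→Grove→North: 16+33+25+36 = 110
Willow→Fenby→Pine→North→Grove: 16+33+32+36 = 117
Willow→North→Grove→Fenby→Pine: 17+36+24+33 = 110
Willow→North→Grove→Pine→Fenby: 17+36+25+33 = 111
… (10 more)
Willow→North→Fenby→Grove→Pine: 17+28+24+25 = 94  ← best
The minimum is 94.
One shortest path: Willow → North → Fenby → Grove → Pine.

Shortest open route: 94.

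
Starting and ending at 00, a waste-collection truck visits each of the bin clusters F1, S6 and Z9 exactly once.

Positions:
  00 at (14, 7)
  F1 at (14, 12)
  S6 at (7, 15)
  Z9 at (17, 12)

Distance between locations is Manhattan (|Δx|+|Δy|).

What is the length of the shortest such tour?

Minimum total distance: 36.

00→F1→S6→Z9→00: 5+10+13+8 = 36
00→F1→Z9→S6→00: 5+3+13+15 = 36
00→S6→F1→Z9→00: 15+10+3+8 = 36
The minimum is 36.
One optimal route: 00 → F1 → S6 → Z9 → 00 (or its reverse).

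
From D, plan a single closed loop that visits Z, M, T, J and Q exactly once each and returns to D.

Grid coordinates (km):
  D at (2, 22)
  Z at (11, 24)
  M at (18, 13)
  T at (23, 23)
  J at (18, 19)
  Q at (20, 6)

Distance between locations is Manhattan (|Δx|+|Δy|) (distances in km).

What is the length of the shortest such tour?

There are 60 distinct closed tours to check (reversals are equivalent).
D - Z - M - T - J - Q - D: 11+18+15+9+15+34 = 102
D - Z - M - T - Q - J - D: 11+18+15+20+15+19 = 98
D - Z - M - J - T - Q - D: 11+18+6+9+20+34 = 98
D - Z - M - J - Q - T - D: 11+18+6+15+20+22 = 92
D - Z - M - Q - T - J - D: 11+18+9+20+9+19 = 86
D - Z - M - Q - J - T - D: 11+18+9+15+9+22 = 84
D - Z - T - M - J - Q - D: 11+13+15+6+15+34 = 94
D - Z - T - M - Q - J - D: 11+13+15+9+15+19 = 82
D - Z - T - J - M - Q - D: 11+13+9+6+9+34 = 82
D - Z - T - J - Q - M - D: 11+13+9+15+9+25 = 82
D - Z - T - Q - M - J - D: 11+13+20+9+6+19 = 78
D - Z - T - Q - J - M - D: 11+13+20+15+6+25 = 90
D - Z - J - M - T - Q - D: 11+12+6+15+20+34 = 98
D - Z - J - M - Q - T - D: 11+12+6+9+20+22 = 80
… (46 more)
The minimum is 78.
One optimal route: D → Z → T → Q → M → J → D (or its reverse).

78 km — the shortest possible round trip.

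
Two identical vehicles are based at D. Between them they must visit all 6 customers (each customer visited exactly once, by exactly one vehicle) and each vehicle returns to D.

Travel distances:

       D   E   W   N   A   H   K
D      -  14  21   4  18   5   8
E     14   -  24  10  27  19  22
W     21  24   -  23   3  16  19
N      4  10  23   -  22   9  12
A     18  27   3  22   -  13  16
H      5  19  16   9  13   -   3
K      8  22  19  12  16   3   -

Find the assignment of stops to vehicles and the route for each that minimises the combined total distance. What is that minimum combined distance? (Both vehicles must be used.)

Minimum combined distance: 73.

Check every non-empty split of the stops between the two vehicles; for each half take its own optimal tour:
  {E} + {W, N, A, H, K}: 28 + 54 = 82
  {W} + {E, N, A, H, K}: 42 + 65 = 107
  {E, W} + {N, A, H, K}: 59 + 50 = 109
  {N} + {E, W, A, H, K}: 8 + 65 = 73
  {E, N} + {W, A, H, K}: 28 + 48 = 76
  {W, N} + {E, A, H, K}: 48 + 65 = 113
  … (31 splits in total)
Best: vehicle 1 D → N → D = 8; vehicle 2 D → E → W → A → H → K → D = 65; combined 73.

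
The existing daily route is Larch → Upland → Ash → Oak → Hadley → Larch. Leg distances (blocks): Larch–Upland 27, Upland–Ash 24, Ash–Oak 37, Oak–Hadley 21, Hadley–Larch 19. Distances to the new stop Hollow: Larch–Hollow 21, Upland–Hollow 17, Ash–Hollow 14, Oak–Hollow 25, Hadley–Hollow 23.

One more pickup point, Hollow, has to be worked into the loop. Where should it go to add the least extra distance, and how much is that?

+2 blocks — insert Hollow between Ash and Oak.

Insertion cost between consecutive stops i–j is d(i,Hollow) + d(Hollow,j) − d(i,j):
  between Larch and Upland: 21 + 17 − 27 = 11
  between Upland and Ash: 17 + 14 − 24 = 7
  between Ash and Oak: 14 + 25 − 37 = 2
  between Oak and Hadley: 25 + 23 − 21 = 27
  between Hadley and Larch: 23 + 21 − 19 = 25
Cheapest insertion is between Ash and Oak, adding 2.
New total = 128 + 2 = 130.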